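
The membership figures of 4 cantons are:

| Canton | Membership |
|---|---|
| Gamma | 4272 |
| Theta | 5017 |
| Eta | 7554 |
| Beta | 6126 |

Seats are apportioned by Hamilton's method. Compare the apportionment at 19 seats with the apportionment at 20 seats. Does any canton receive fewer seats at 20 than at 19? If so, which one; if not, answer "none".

At 19 seats: Gamma 4, Theta 4, Eta 6, Beta 5.
At 20 seats: Gamma 4, Theta 4, Eta 7, Beta 5.
No canton's allocation decreased.

none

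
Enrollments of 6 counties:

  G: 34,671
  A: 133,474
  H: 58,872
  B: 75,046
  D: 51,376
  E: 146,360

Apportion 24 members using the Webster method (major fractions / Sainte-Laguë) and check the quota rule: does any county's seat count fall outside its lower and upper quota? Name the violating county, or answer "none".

Standard quotas: G 1.665, A 6.409, H 2.827, B 3.604, D 2.467, E 7.028.
Webster allocation: G 2, A 6, H 3, B 4, D 2, E 7.
Every allocation lies between the lower and upper quota.

none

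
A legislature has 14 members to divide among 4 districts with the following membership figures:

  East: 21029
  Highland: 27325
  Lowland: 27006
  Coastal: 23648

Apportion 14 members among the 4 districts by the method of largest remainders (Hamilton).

Total 99008; standard divisor 99008/14 = 7072.
Standard quotas: East 2.9736, Highland 3.8638, Lowland 3.8187, Coastal 3.3439.
Lower quotas: East 2, Highland 3, Lowland 3, Coastal 3 (sum 11, leaving 3 seats).
Remainders in descending order: East 0.9736, Highland 0.8638, Lowland 0.8187, Coastal 0.3439.
Largest remainders: East, Highland, Lowland receive the extra seats.

East 3, Highland 4, Lowland 4, Coastal 3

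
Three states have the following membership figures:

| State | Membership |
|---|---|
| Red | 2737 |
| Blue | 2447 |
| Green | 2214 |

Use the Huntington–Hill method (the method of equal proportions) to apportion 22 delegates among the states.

Red: 8, Blue: 7, Green: 7

With divisor 334: modified quotas Red 8.195, Blue 7.326, Green 6.629.
Geometric-mean thresholds: Red √(8·9)=8.485, Blue √(7·8)=7.483, Green √(6·7)=6.481.
Each quota rounded against its threshold gives Red 8, Blue 7, Green 7 (total 22).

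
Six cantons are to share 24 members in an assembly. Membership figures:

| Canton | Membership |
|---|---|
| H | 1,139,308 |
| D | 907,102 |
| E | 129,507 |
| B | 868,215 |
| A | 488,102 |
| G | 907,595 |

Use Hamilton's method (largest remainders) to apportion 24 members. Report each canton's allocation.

H=6; D=5; E=1; B=5; A=2; G=5

The standard divisor is 4439829/24 ≈ 184992.875.
Standard quotas: H 6.1587, D 4.9034, E 0.7001, B 4.6932, A 2.6385, G 4.9061.
Lower quotas: H 6, D 4, E 0, B 4, A 2, G 4 (sum 20, leaving 4 seats).
Remainders in descending order: G 0.9061, D 0.9034, E 0.7001, B 0.6932, A 0.6385, H 0.1587.
The surplus seats go to G, D, E, B.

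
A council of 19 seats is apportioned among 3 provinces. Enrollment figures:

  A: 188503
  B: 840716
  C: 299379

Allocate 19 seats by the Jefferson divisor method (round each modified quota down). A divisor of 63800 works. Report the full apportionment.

A=2; B=13; C=4

With modified divisor 63800: modified quotas A 2.955, B 13.177, C 4.692.
Rounding down: A 2, B 13, C 4 (total 19).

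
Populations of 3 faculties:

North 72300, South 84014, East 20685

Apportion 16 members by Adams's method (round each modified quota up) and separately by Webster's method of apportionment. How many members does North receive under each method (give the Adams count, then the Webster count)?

7 and 6

Adams: North 7, South 7, East 2.
Webster: North 6, South 8, East 2.
North gets 7 under Adams and 6 under Webster.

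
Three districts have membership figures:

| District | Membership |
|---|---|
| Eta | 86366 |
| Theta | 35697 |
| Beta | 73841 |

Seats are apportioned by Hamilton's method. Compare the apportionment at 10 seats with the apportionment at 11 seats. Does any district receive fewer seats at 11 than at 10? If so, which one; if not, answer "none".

At 10 seats: Eta 4, Theta 2, Beta 4.
At 11 seats: Eta 5, Theta 2, Beta 4.
No district's allocation decreased.

none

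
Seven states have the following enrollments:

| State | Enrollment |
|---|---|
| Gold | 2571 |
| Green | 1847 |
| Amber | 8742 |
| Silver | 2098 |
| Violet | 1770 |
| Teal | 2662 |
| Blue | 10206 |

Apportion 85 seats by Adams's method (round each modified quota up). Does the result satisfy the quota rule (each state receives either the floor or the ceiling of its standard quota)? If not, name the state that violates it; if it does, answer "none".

Blue

Standard quotas: Gold 7.310, Green 5.251, Amber 24.855, Silver 5.965, Violet 5.032, Teal 7.569, Blue 29.018.
Adams allocation: Gold 8, Green 6, Amber 24, Silver 6, Violet 5, Teal 8, Blue 28.
Blue has quota 29.018 (lower 29, upper 30) but receives 28 — outside the quota interval.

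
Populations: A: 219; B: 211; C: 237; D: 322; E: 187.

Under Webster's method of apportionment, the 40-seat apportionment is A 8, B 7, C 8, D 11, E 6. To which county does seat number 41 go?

Priority for the next seat is population ÷ (current seats + 0.5).
Priorities: A 25.765, B 28.133, C 27.882, D 28.000, E 28.769.
Highest priority: E.

E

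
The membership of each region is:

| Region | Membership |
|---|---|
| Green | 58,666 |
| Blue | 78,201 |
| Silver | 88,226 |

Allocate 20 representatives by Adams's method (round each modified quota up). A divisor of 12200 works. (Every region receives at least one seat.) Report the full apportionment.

Green 5, Blue 7, Silver 8

With modified divisor 12200: modified quotas Green 4.809, Blue 6.410, Silver 7.232.
Rounding up: Green 5, Blue 7, Silver 8 (total 20).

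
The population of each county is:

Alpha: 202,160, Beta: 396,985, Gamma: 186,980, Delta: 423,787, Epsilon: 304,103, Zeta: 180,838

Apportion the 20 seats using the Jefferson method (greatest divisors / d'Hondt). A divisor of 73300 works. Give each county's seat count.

Alpha 2, Beta 5, Gamma 2, Delta 5, Epsilon 4, Zeta 2

With modified divisor 73300: modified quotas Alpha 2.758, Beta 5.416, Gamma 2.551, Delta 5.782, Epsilon 4.149, Zeta 2.467.
Rounding down: Alpha 2, Beta 5, Gamma 2, Delta 5, Epsilon 4, Zeta 2 (total 20).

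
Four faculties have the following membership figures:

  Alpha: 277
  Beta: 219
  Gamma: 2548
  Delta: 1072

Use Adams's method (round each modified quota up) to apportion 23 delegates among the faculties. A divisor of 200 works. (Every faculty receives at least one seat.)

With modified divisor 200: modified quotas Alpha 1.385, Beta 1.095, Gamma 12.740, Delta 5.360.
Rounding up: Alpha 2, Beta 2, Gamma 13, Delta 6 (total 23).

Alpha 2, Beta 2, Gamma 13, Delta 6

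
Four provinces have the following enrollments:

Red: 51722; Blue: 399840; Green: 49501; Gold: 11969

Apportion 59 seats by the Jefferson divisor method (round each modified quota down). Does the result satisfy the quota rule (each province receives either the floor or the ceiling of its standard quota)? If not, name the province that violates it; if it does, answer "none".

Blue

Standard quotas: Red 5.948, Blue 45.983, Green 5.693, Gold 1.376.
Jefferson allocation: Red 6, Blue 47, Green 5, Gold 1.
Blue has quota 45.983 (lower 45, upper 46) but receives 47 — outside the quota interval.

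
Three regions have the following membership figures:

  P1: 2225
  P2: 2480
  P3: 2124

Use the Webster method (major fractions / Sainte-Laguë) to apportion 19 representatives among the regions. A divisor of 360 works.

P1=6, P2=7, P3=6

With modified divisor 360: modified quotas P1 6.181, P2 6.889, P3 5.900.
Rounding to the nearest integer: P1 6, P2 7, P3 6 (total 19).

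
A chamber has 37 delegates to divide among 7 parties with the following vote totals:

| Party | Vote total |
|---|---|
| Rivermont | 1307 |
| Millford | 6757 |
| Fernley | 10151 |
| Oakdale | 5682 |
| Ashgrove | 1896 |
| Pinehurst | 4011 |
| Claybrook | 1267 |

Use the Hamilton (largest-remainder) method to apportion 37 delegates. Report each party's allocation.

Rivermont 2, Millford 8, Fernley 12, Oakdale 7, Ashgrove 2, Pinehurst 5, Claybrook 1

The standard divisor is 31071/37 ≈ 839.757.
Standard quotas: Rivermont 1.5564, Millford 8.0464, Fernley 12.0880, Oakdale 6.7662, Ashgrove 2.2578, Pinehurst 4.7764, Claybrook 1.5088.
Lower quotas: Rivermont 1, Millford 8, Fernley 12, Oakdale 6, Ashgrove 2, Pinehurst 4, Claybrook 1 (sum 34, leaving 3 seats).
Remainders in descending order: Pinehurst 0.7764, Oakdale 0.7662, Rivermont 0.5564, Claybrook 0.5088, Ashgrove 0.2578, Fernley 0.0880, Millford 0.0464.
The surplus seats go to Pinehurst, Oakdale, Rivermont.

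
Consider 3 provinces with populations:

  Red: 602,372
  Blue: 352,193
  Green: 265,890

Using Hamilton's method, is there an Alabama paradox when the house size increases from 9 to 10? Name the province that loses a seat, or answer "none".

none

At 9 seats: Red 4, Blue 3, Green 2.
At 10 seats: Red 5, Blue 3, Green 2.
No province's allocation decreased.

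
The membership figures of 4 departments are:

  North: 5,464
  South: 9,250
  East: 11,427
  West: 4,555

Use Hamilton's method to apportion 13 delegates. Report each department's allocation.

North=2; South=4; East=5; West=2

Total 30696; standard divisor 30696/13 ≈ 2361.231.
Standard quotas: North 2.3140, South 3.9174, East 4.8394, West 1.9291.
Lower quotas: North 2, South 3, East 4, West 1 (sum 10, leaving 3 seats).
Remainders in descending order: West 0.9291, South 0.9174, East 0.8394, North 0.3140.
Largest remainders: West, South, East receive the extra seats.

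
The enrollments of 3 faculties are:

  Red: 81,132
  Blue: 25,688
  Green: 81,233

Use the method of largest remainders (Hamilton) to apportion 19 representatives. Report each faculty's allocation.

Red: 8; Blue: 3; Green: 8

Standard divisor: 188053 ÷ 19 ≈ 9897.526.
Standard quotas: Red 8.1972, Blue 2.5954, Green 8.2074.
Lower quotas: Red 8, Blue 2, Green 8 (sum 18, leaving 1 seat).
Remainders in descending order: Blue 0.5954, Green 0.2074, Red 0.1972.
The surplus seat goes to Blue.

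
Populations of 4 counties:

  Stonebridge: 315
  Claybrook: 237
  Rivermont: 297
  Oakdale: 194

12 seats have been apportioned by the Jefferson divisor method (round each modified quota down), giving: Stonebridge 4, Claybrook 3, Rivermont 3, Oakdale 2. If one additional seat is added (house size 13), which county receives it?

Priority for the next seat is population ÷ (current seats + 1).
Priorities: Stonebridge 63.000, Claybrook 59.250, Rivermont 74.250, Oakdale 64.667.
Highest priority: Rivermont.

Rivermont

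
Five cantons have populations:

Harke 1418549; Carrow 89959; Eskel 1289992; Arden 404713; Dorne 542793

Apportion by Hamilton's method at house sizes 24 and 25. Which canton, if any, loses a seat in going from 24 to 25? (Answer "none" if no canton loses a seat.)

At 24 seats: Harke 9, Carrow 1, Eskel 8, Arden 3, Dorne 3.
At 25 seats: Harke 9, Carrow 0, Eskel 9, Arden 3, Dorne 4.
Carrow drops from 1 to 0.

Carrow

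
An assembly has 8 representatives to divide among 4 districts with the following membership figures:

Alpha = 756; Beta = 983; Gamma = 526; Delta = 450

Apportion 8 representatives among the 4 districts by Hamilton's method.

The standard divisor is 2715/8 ≈ 339.375.
Standard quotas: Alpha 2.228, Beta 2.897, Gamma 1.550, Delta 1.326.
Lower quotas: Alpha 2, Beta 2, Gamma 1, Delta 1 (sum 6, leaving 2 seats).
Remainders in descending order: Beta 0.897, Gamma 0.550, Delta 0.326, Alpha 0.228.
The surplus seats go to Beta, Gamma.

Alpha=2, Beta=3, Gamma=2, Delta=1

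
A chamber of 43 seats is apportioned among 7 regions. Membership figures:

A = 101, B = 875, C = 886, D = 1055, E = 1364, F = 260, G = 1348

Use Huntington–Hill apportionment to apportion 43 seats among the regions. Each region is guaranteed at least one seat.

With divisor 139: modified quotas A 0.727, B 6.295, C 6.374, D 7.590, E 9.813, F 1.871, G 9.698.
Geometric-mean thresholds: A (min 1), B √(6·7)=6.481, C √(6·7)=6.481, D √(7·8)=7.483, E √(9·10)=9.487, F √(1·2)=1.414, G √(9·10)=9.487.
Each quota rounded against its threshold gives A 1, B 6, C 6, D 8, E 10, F 2, G 10 (total 43).

A 1, B 6, C 6, D 8, E 10, F 2, G 10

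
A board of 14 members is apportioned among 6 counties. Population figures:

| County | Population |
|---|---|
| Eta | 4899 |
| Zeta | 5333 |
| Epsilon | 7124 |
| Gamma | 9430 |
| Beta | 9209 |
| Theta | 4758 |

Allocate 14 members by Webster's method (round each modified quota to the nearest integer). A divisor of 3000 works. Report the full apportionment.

Eta: 2, Zeta: 2, Epsilon: 2, Gamma: 3, Beta: 3, Theta: 2

With modified divisor 3000: modified quotas Eta 1.633, Zeta 1.778, Epsilon 2.375, Gamma 3.143, Beta 3.070, Theta 1.586.
Rounding to the nearest integer: Eta 2, Zeta 2, Epsilon 2, Gamma 3, Beta 3, Theta 2 (total 14).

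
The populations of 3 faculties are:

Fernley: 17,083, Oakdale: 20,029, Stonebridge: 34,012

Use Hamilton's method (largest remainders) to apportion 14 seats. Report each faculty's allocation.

The standard divisor is 71124/14 ≈ 5080.286.
Standard quotas: Fernley 3.3626, Oakdale 3.9425, Stonebridge 6.6949.
Lower quotas: Fernley 3, Oakdale 3, Stonebridge 6 (sum 12, leaving 2 seats).
Remainders in descending order: Oakdale 0.9425, Stonebridge 0.6949, Fernley 0.3626.
The surplus seats go to Oakdale, Stonebridge.

Fernley 3; Oakdale 4; Stonebridge 7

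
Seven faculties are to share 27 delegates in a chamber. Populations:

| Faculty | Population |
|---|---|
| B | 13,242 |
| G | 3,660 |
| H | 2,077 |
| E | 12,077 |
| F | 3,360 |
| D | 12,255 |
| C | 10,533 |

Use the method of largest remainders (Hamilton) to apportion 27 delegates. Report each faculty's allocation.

B: 6, G: 2, H: 1, E: 6, F: 1, D: 6, C: 5

The standard divisor is 57204/27 ≈ 2118.667.
Standard quotas: B 6.2502, G 1.7275, H 0.9803, E 5.7003, F 1.5859, D 5.7843, C 4.9715.
Lower quotas: B 6, G 1, H 0, E 5, F 1, D 5, C 4 (sum 22, leaving 5 seats).
Remainders in descending order: H 0.9803, C 0.9715, D 0.7843, G 0.7275, E 0.7003, F 0.5859, B 0.2502.
Largest remainders: H, C, D, G, E receive the extra seats.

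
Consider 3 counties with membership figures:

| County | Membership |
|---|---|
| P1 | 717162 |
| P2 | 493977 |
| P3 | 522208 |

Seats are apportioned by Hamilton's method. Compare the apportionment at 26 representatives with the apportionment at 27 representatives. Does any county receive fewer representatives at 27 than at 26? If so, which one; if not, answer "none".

none

At 26 seats: P1 11, P2 7, P3 8.
At 27 seats: P1 11, P2 8, P3 8.
No county's allocation decreased.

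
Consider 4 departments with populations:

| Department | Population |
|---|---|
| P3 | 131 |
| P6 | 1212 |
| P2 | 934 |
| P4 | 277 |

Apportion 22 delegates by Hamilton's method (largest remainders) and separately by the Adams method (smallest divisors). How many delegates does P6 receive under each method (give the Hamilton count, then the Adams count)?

Hamilton: P3 1, P6 11, P2 8, P4 2.
Adams: P3 1, P6 10, P2 8, P4 3.
P6 gets 11 under Hamilton and 10 under Adams.

11 and 10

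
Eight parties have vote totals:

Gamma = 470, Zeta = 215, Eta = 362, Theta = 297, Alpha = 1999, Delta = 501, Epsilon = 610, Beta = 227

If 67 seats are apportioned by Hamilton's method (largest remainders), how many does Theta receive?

4

The standard divisor is 4681/67 ≈ 69.866.
Standard quotas: Gamma 6.727, Zeta 3.077, Eta 5.181, Theta 4.251, Alpha 28.612, Delta 7.171, Epsilon 8.731, Beta 3.249.
Lower quotas: Gamma 6, Zeta 3, Eta 5, Theta 4, Alpha 28, Delta 7, Epsilon 8, Beta 3 (sum 64, leaving 3 seats).
Remainders in descending order: Epsilon 0.731, Gamma 0.727, Alpha 0.612, Theta 0.251, Beta 0.249, Eta 0.181, Delta 0.171, Zeta 0.077.
The surplus seats go to Epsilon, Gamma, Alpha.
Theta receives 4.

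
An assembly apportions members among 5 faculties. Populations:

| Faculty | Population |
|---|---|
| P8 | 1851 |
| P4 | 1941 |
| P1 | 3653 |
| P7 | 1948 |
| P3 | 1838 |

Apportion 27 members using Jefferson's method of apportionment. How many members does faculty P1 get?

9

Standard divisor 11231/27 ≈ 415.963; standard quotas: P8 4.450, P4 4.666, P1 8.782, P7 4.683, P3 4.419.
Rounding down gives 4, 4, 8, 4, 4 = 24 seats, so the divisor must be adjusted.
With modified divisor 380: modified quotas P8 4.871, P4 5.108, P1 9.613, P7 5.126, P3 4.837.
Rounding down: P8 4, P4 5, P1 9, P7 5, P3 4 (total 27).
P1 receives 9.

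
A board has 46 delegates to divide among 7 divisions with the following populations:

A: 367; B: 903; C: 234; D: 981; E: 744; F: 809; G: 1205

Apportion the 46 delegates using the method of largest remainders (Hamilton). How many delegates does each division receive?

The standard divisor is 5243/46 ≈ 113.978.
Standard quotas: A 3.220, B 7.923, C 2.053, D 8.607, E 6.528, F 7.098, G 10.572.
Lower quotas: A 3, B 7, C 2, D 8, E 6, F 7, G 10 (sum 43, leaving 3 seats).
Remainders in descending order: B 0.923, D 0.607, G 0.572, E 0.528, A 0.220, F 0.098, C 0.053.
Largest remainders: B, D, G receive the extra seats.

A=3, B=8, C=2, D=9, E=6, F=7, G=11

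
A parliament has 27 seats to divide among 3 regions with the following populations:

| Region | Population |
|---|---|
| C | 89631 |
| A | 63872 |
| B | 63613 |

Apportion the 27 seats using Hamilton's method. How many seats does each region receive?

Total 217116; standard divisor 217116/27 ≈ 8041.333.
Standard quotas: C 11.1463, A 7.9430, B 7.9108.
Lower quotas: C 11, A 7, B 7 (sum 25, leaving 2 seats).
Remainders in descending order: A 0.9430, B 0.9108, C 0.1463.
The surplus seats go to A, B.

C 11; A 8; B 8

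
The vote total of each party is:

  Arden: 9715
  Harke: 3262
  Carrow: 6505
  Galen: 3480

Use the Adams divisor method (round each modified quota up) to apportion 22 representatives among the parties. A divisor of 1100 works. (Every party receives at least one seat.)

Arden=9; Harke=3; Carrow=6; Galen=4

With modified divisor 1100: modified quotas Arden 8.832, Harke 2.965, Carrow 5.914, Galen 3.164.
Rounding up: Arden 9, Harke 3, Carrow 6, Galen 4 (total 22).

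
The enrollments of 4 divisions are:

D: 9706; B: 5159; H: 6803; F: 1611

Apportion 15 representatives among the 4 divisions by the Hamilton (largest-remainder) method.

D=6, B=3, H=5, F=1

Standard divisor: 23279 ÷ 15 ≈ 1551.933.
Standard quotas: D 6.2541, B 3.3242, H 4.3836, F 1.0381.
Lower quotas: D 6, B 3, H 4, F 1 (sum 14, leaving 1 seat).
Remainders in descending order: H 0.3836, B 0.3242, D 0.2541, F 0.0381.
Largest remainder: H receives the extra seat.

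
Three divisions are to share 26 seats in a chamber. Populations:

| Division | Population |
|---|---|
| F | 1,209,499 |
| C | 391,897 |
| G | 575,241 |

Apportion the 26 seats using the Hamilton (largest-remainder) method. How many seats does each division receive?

Total 2176637; standard divisor 2176637/26 ≈ 83716.808.
Standard quotas: F 14.4475, C 4.6812, G 6.8713.
Lower quotas: F 14, C 4, G 6 (sum 24, leaving 2 seats).
Remainders in descending order: G 0.8713, C 0.6812, F 0.4475.
The surplus seats go to G, C.

F 14, C 5, G 7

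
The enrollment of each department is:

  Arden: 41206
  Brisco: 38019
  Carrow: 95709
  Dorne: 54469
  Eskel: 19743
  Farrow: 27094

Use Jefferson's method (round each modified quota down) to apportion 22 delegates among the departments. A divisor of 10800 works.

With modified divisor 10800: modified quotas Arden 3.815, Brisco 3.520, Carrow 8.862, Dorne 5.043, Eskel 1.828, Farrow 2.509.
Rounding down: Arden 3, Brisco 3, Carrow 8, Dorne 5, Eskel 1, Farrow 2 (total 22).

Arden 3; Brisco 3; Carrow 8; Dorne 5; Eskel 1; Farrow 2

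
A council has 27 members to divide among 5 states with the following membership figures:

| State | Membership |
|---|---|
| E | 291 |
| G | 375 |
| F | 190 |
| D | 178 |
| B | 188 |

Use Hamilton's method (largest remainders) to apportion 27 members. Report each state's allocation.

E=7, G=8, F=4, D=4, B=4

Total 1222; standard divisor 1222/27 ≈ 45.259.
Standard quotas: E 6.430, G 8.286, F 4.198, D 3.933, B 4.154.
Lower quotas: E 6, G 8, F 4, D 3, B 4 (sum 25, leaving 2 seats).
Remainders in descending order: D 0.933, E 0.430, G 0.286, F 0.198, B 0.154.
The surplus seats go to D, E.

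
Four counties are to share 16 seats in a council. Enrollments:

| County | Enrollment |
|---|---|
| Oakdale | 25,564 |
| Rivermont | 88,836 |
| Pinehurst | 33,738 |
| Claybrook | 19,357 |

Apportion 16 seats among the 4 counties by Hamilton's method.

The standard divisor is 167495/16 ≈ 10468.438.
Standard quotas: Oakdale 2.4420, Rivermont 8.4861, Pinehurst 3.2228, Claybrook 1.8491.
Lower quotas: Oakdale 2, Rivermont 8, Pinehurst 3, Claybrook 1 (sum 14, leaving 2 seats).
Remainders in descending order: Claybrook 0.8491, Rivermont 0.4861, Oakdale 0.4420, Pinehurst 0.2228.
Largest remainders: Claybrook, Rivermont receive the extra seats.

Oakdale 2; Rivermont 9; Pinehurst 3; Claybrook 2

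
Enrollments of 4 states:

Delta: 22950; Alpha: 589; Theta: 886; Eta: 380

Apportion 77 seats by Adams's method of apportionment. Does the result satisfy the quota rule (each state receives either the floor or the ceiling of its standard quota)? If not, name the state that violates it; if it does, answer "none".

Delta

Standard quotas: Delta 71.242, Alpha 1.828, Theta 2.750, Eta 1.180.
Adams allocation: Delta 70, Alpha 2, Theta 3, Eta 2.
Delta has quota 71.242 (lower 71, upper 72) but receives 70 — outside the quota interval.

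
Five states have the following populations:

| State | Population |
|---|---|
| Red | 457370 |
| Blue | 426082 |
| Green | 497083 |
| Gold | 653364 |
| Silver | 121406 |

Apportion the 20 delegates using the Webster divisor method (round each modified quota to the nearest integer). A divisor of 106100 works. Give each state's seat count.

Red=4; Blue=4; Green=5; Gold=6; Silver=1

With modified divisor 106100: modified quotas Red 4.311, Blue 4.016, Green 4.685, Gold 6.158, Silver 1.144.
Rounding to the nearest integer: Red 4, Blue 4, Green 5, Gold 6, Silver 1 (total 20).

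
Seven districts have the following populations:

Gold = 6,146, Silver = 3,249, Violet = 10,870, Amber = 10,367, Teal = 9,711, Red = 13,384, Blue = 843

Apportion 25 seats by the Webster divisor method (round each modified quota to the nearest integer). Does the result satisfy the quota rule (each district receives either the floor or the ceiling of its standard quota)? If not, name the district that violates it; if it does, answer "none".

none

Standard quotas: Gold 2.816, Silver 1.488, Violet 4.980, Amber 4.749, Teal 4.449, Red 6.132, Blue 0.386.
Webster allocation: Gold 3, Silver 2, Violet 5, Amber 5, Teal 4, Red 6, Blue 0.
Every allocation lies between the lower and upper quota.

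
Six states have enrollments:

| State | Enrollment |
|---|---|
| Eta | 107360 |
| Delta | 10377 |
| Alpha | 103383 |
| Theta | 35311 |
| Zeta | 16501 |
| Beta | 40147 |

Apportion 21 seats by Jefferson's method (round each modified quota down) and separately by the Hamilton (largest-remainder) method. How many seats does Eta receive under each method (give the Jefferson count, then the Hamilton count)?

8 and 7

Jefferson: Eta 8, Delta 0, Alpha 7, Theta 2, Zeta 1, Beta 3.
Hamilton: Eta 7, Delta 1, Alpha 7, Theta 2, Zeta 1, Beta 3.
Eta gets 8 under Jefferson and 7 under Hamilton.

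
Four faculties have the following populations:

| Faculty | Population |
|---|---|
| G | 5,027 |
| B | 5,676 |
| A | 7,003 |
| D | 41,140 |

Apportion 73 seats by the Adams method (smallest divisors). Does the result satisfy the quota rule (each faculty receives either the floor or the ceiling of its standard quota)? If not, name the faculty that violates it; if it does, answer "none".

Standard quotas: G 6.236, B 7.041, A 8.687, D 51.035.
Adams allocation: G 7, B 7, A 9, D 50.
D has quota 51.035 (lower 51, upper 52) but receives 50 — outside the quota interval.

D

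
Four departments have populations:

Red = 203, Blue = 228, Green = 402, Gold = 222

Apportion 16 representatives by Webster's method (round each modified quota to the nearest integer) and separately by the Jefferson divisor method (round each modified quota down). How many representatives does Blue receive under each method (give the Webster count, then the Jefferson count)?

4 and 3

Webster: Red 3, Blue 4, Green 6, Gold 3.
Jefferson: Red 3, Blue 3, Green 7, Gold 3.
Blue gets 4 under Webster and 3 under Jefferson.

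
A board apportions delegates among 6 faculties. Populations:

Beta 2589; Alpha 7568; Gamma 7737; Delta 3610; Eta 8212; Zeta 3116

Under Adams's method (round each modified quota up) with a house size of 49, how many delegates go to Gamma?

11

Standard divisor 32832/49 ≈ 670.041; standard quotas: Beta 3.864, Alpha 11.295, Gamma 11.547, Delta 5.388, Eta 12.256, Zeta 4.650.
Rounding up gives 4, 12, 12, 6, 13, 5 = 52 seats, so the divisor must be adjusted.
With modified divisor 710: modified quotas Beta 3.646, Alpha 10.659, Gamma 10.897, Delta 5.085, Eta 11.566, Zeta 4.389.
Rounding up: Beta 4, Alpha 11, Gamma 11, Delta 6, Eta 12, Zeta 5 (total 49).
Gamma receives 11.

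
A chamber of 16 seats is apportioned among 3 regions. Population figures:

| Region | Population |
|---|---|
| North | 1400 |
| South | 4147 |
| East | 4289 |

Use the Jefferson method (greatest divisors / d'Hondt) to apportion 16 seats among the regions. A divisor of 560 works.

North: 2; South: 7; East: 7

With modified divisor 560: modified quotas North 2.500, South 7.405, East 7.659.
Rounding down: North 2, South 7, East 7 (total 16).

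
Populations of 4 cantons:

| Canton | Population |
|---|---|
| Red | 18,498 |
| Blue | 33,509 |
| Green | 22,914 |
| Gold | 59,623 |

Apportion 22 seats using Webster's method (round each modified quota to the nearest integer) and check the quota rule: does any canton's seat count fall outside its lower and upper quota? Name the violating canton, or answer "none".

Standard quotas: Red 3.025, Blue 5.479, Green 3.747, Gold 9.749.
Webster allocation: Red 3, Blue 5, Green 4, Gold 10.
Every allocation lies between the lower and upper quota.

none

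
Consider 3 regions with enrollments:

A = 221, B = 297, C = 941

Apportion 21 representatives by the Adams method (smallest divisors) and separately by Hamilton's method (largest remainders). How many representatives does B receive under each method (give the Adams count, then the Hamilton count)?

Adams: A 3, B 5, C 13.
Hamilton: A 3, B 4, C 14.
B gets 5 under Adams and 4 under Hamilton.

5 and 4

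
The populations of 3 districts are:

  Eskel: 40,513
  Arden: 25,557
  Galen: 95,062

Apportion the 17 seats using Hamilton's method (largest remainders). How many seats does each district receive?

The standard divisor is 161132/17 ≈ 9478.353.
Standard quotas: Eskel 4.2743, Arden 2.6964, Galen 10.0294.
Lower quotas: Eskel 4, Arden 2, Galen 10 (sum 16, leaving 1 seat).
Remainders in descending order: Arden 0.6964, Eskel 0.2743, Galen 0.0294.
The surplus seat goes to Arden.

Eskel=4, Arden=3, Galen=10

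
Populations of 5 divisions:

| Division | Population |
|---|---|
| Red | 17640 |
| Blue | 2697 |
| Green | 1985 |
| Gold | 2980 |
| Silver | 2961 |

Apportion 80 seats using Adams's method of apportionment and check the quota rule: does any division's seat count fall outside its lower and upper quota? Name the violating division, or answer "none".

Standard quotas: Red 49.931, Blue 7.634, Green 5.619, Gold 8.435, Silver 8.381.
Adams allocation: Red 48, Blue 8, Green 6, Gold 9, Silver 9.
Red has quota 49.931 (lower 49, upper 50) but receives 48 — outside the quota interval.

Red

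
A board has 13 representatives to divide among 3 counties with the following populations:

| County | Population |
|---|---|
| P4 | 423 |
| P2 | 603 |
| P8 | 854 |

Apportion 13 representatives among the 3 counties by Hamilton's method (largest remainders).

P4 3, P2 4, P8 6

Total 1880; standard divisor 1880/13 ≈ 144.615.
Standard quotas: P4 2.925, P2 4.170, P8 5.905.
Lower quotas: P4 2, P2 4, P8 5 (sum 11, leaving 2 seats).
Remainders in descending order: P4 0.925, P8 0.905, P2 0.170.
Largest remainders: P4, P8 receive the extra seats.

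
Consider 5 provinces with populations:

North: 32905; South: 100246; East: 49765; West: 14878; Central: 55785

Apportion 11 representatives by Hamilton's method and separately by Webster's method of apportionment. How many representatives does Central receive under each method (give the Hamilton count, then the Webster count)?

2 and 3

Hamilton: North 2, South 4, East 2, West 1, Central 2.
Webster: North 1, South 4, East 2, West 1, Central 3.
Central gets 2 under Hamilton and 3 under Webster.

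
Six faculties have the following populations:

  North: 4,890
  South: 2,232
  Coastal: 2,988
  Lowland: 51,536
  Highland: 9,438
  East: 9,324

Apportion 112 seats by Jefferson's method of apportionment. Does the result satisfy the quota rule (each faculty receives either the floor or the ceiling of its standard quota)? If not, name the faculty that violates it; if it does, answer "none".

Standard quotas: North 6.811, South 3.109, Coastal 4.162, Lowland 71.784, Highland 13.146, East 12.987.
Jefferson allocation: North 6, South 3, Coastal 4, Lowland 73, Highland 13, East 13.
Lowland has quota 71.784 (lower 71, upper 72) but receives 73 — outside the quota interval.

Lowland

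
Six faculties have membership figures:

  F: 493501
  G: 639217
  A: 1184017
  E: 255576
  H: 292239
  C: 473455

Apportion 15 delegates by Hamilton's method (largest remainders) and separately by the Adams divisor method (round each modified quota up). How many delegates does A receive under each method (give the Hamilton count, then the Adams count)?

Hamilton: F 2, G 3, A 6, E 1, H 1, C 2.
Adams: F 2, G 3, A 5, E 1, H 2, C 2.
A gets 6 under Hamilton and 5 under Adams.

6 and 5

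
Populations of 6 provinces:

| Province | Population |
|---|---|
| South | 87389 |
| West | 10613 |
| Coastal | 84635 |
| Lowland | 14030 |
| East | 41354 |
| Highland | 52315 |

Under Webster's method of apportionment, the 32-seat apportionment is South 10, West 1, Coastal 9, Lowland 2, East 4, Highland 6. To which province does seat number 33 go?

East

Priority for the next seat is population ÷ (current seats + 0.5).
Priorities: South 8322.762, West 7075.333, Coastal 8908.947, Lowland 5612.000, East 9189.778, Highland 8048.462.
Highest priority: East.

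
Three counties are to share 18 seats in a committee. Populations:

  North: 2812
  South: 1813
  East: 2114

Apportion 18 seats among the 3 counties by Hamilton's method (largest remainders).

North 7; South 5; East 6

Standard divisor: 6739 ÷ 18 ≈ 374.389.
Standard quotas: North 7.511, South 4.843, East 5.647.
Lower quotas: North 7, South 4, East 5 (sum 16, leaving 2 seats).
Remainders in descending order: South 0.843, East 0.647, North 0.511.
The surplus seats go to South, East.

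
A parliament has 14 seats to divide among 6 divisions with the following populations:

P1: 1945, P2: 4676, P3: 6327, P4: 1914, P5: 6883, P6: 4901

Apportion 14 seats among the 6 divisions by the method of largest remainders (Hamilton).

The standard divisor is 26646/14 ≈ 1903.286.
Standard quotas: P1 1.0219, P2 2.4568, P3 3.3243, P4 1.0056, P5 3.6164, P6 2.5750.
Lower quotas: P1 1, P2 2, P3 3, P4 1, P5 3, P6 2 (sum 12, leaving 2 seats).
Remainders in descending order: P5 0.6164, P6 0.5750, P2 0.4568, P3 0.3243, P1 0.0219, P4 0.0056.
The surplus seats go to P5, P6.

P1=1; P2=2; P3=3; P4=1; P5=4; P6=3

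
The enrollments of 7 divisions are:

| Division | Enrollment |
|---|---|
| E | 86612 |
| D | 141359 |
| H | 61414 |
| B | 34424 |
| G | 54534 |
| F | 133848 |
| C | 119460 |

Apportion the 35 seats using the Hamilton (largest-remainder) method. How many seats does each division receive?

Standard divisor: 631651 ÷ 35 ≈ 18047.171.
Standard quotas: E 4.7992, D 7.8328, H 3.4030, B 1.9074, G 3.0217, F 7.4166, C 6.6193.
Lower quotas: E 4, D 7, H 3, B 1, G 3, F 7, C 6 (sum 31, leaving 4 seats).
Remainders in descending order: B 0.9074, D 0.8328, E 0.7992, C 0.6193, F 0.4166, H 0.4030, G 0.0217.
The surplus seats go to B, D, E, C.

E: 5, D: 8, H: 3, B: 2, G: 3, F: 7, C: 7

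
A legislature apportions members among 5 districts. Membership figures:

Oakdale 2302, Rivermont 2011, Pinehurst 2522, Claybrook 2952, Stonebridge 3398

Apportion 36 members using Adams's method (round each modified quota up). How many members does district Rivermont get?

Standard divisor 13185/36 ≈ 366.25; standard quotas: Oakdale 6.285, Rivermont 5.491, Pinehurst 6.886, Claybrook 8.060, Stonebridge 9.278.
Rounding up gives 7, 6, 7, 9, 10 = 39 seats, so the divisor must be adjusted.
With modified divisor 400: modified quotas Oakdale 5.755, Rivermont 5.027, Pinehurst 6.305, Claybrook 7.380, Stonebridge 8.495.
Rounding up: Oakdale 6, Rivermont 6, Pinehurst 7, Claybrook 8, Stonebridge 9 (total 36).
Rivermont receives 6.

6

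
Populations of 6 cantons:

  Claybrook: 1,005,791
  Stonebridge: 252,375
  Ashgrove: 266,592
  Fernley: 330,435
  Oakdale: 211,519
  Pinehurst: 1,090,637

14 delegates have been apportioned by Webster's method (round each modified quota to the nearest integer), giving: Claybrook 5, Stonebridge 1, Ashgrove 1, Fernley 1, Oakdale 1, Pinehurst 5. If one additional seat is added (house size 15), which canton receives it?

Priority for the next seat is population ÷ (current seats + 0.5).
Priorities: Claybrook 182871.091, Stonebridge 168250.000, Ashgrove 177728.000, Fernley 220290.000, Oakdale 141012.667, Pinehurst 198297.636.
Highest priority: Fernley.

Fernley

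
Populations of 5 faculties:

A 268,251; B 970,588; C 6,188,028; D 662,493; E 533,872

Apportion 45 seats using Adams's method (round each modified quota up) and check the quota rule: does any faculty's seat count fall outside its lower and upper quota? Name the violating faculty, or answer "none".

Standard quotas: A 1.400, B 5.065, C 32.292, D 3.457, E 2.786.
Adams allocation: A 2, B 5, C 31, D 4, E 3.
C has quota 32.292 (lower 32, upper 33) but receives 31 — outside the quota interval.

C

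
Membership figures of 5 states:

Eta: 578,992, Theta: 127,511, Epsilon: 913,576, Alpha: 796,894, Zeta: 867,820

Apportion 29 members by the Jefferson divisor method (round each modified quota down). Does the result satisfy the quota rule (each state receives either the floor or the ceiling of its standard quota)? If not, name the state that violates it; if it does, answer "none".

none

Standard quotas: Eta 5.112, Theta 1.126, Epsilon 8.066, Alpha 7.035, Zeta 7.662.
Jefferson allocation: Eta 5, Theta 1, Epsilon 8, Alpha 7, Zeta 8.
Every allocation lies between the lower and upper quota.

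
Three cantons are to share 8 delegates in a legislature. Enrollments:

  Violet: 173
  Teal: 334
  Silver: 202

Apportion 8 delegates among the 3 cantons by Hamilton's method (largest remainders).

Standard divisor: 709 ÷ 8 ≈ 88.625.
Standard quotas: Violet 1.952, Teal 3.769, Silver 2.279.
Lower quotas: Violet 1, Teal 3, Silver 2 (sum 6, leaving 2 seats).
Remainders in descending order: Violet 0.952, Teal 0.769, Silver 0.279.
The surplus seats go to Violet, Teal.

Violet 2, Teal 4, Silver 2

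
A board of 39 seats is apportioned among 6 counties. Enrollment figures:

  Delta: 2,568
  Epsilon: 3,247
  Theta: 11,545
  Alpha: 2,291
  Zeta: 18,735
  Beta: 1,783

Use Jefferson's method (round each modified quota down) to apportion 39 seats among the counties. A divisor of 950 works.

Delta=2, Epsilon=3, Theta=12, Alpha=2, Zeta=19, Beta=1

With modified divisor 950: modified quotas Delta 2.703, Epsilon 3.418, Theta 12.153, Alpha 2.412, Zeta 19.721, Beta 1.877.
Rounding down: Delta 2, Epsilon 3, Theta 12, Alpha 2, Zeta 19, Beta 1 (total 39).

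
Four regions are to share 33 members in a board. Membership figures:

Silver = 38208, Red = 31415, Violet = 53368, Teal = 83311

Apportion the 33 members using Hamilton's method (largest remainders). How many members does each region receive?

Standard divisor: 206302 ÷ 33 ≈ 6251.576.
Standard quotas: Silver 6.1117, Red 5.0251, Violet 8.5367, Teal 13.3264.
Lower quotas: Silver 6, Red 5, Violet 8, Teal 13 (sum 32, leaving 1 seat).
Remainders in descending order: Violet 0.5367, Teal 0.3264, Silver 0.1117, Red 0.0251.
Largest remainder: Violet receives the extra seat.

Silver 6, Red 5, Violet 9, Teal 13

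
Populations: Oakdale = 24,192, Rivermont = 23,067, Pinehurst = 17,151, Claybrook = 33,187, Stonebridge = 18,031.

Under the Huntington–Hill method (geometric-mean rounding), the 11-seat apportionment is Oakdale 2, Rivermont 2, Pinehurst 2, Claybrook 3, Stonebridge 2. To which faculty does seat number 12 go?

Priority for the next seat is population ÷ (√(s·(s+1))).
Priorities: Oakdale 9876.343, Rivermont 9417.063, Pinehurst 7001.866, Claybrook 9580.262, Stonebridge 7361.125.
Highest priority: Oakdale.

Oakdale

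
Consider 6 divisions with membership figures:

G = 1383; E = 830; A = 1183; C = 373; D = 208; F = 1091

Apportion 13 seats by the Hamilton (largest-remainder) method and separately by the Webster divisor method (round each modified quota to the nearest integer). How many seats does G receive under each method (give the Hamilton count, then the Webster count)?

Hamilton: G 4, E 2, A 3, C 1, D 0, F 3.
Webster: G 3, E 2, A 3, C 1, D 1, F 3.
G gets 4 under Hamilton and 3 under Webster.

4 and 3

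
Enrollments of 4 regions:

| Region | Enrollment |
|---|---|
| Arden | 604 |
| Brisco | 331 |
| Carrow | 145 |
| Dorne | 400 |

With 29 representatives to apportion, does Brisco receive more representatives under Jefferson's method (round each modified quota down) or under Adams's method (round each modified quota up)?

Adams

Jefferson: Arden 12, Brisco 6, Carrow 3, Dorne 8.
Adams: Arden 11, Brisco 7, Carrow 3, Dorne 8.
Brisco gets 6 under Jefferson and 7 under Adams.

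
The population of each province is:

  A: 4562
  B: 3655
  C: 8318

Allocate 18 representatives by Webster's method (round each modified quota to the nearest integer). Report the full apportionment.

A 5, B 4, C 9

Standard divisor 16535/18 ≈ 918.611; standard quotas: A 4.966, B 3.979, C 9.055.
Rounding to the nearest integer gives A 5, B 4, C 9 — total 18, matching the house size, so no adjustment is needed.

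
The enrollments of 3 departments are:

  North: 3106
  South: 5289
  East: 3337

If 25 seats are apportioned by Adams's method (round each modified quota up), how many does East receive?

Standard divisor 11732/25 ≈ 469.28; standard quotas: North 6.619, South 11.270, East 7.111.
Rounding up gives 7, 12, 8 = 27 seats, so the divisor must be adjusted.
With modified divisor 500: modified quotas North 6.212, South 10.578, East 6.674.
Rounding up: North 7, South 11, East 7 (total 25).
East receives 7.

7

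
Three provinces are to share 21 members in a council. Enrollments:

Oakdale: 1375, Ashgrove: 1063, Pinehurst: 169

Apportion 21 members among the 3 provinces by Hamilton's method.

Total 2607; standard divisor 2607/21 ≈ 124.143.
Standard quotas: Oakdale 11.076, Ashgrove 8.563, Pinehurst 1.361.
Lower quotas: Oakdale 11, Ashgrove 8, Pinehurst 1 (sum 20, leaving 1 seat).
Remainders in descending order: Ashgrove 0.563, Pinehurst 0.361, Oakdale 0.076.
Largest remainder: Ashgrove receives the extra seat.

Oakdale 11, Ashgrove 9, Pinehurst 1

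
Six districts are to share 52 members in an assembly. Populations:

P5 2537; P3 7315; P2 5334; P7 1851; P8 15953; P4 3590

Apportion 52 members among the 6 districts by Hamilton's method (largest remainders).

P5: 4, P3: 10, P2: 7, P7: 3, P8: 23, P4: 5

The standard divisor is 36580/52 ≈ 703.462.
Standard quotas: P5 3.6065, P3 10.3986, P2 7.5825, P7 2.6313, P8 22.6779, P4 5.1033.
Lower quotas: P5 3, P3 10, P2 7, P7 2, P8 22, P4 5 (sum 49, leaving 3 seats).
Remainders in descending order: P8 0.6779, P7 0.6313, P5 0.6065, P2 0.5825, P3 0.3986, P4 0.1033.
The surplus seats go to P8, P7, P5.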